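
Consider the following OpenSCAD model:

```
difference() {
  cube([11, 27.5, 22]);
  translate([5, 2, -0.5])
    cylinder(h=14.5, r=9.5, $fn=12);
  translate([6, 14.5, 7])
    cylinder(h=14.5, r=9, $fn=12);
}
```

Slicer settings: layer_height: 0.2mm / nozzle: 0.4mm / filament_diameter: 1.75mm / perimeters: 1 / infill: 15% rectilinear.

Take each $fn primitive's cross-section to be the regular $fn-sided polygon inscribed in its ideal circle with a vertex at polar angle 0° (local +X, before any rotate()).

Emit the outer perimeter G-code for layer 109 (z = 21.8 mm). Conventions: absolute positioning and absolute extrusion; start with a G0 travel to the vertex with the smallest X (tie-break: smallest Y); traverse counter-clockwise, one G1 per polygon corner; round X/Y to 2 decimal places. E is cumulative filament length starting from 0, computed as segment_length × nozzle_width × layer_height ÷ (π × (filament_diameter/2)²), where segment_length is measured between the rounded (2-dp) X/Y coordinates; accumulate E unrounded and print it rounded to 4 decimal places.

At z = 21.8 mm: the 11×27.5 cube contributes its full rectangle; the cylinder at (5, 2) does not reach this height (z outside [-0.5, 14]); the cylinder at (6, 14.5) is not intersected at this z (z outside [7, 21.5]); After the difference (first − rest): none of the subtracted shapes is present at this height, so the 11×27.5 cube is unchanged — 1 connected region. The outline is a single polygon with 4 vertices. Extrusion per mm of travel: 0.4 × 0.2 / (π × 0.875²) = 0.033260. Accumulating E over each segment gives final E = 2.5610.

G0 X0.00 Y0.00 Z21.80
G1 X11.00 Y0.00 E0.3659
G1 X11.00 Y27.50 E1.2805
G1 X0.00 Y27.50 E1.6464
G1 X0.00 Y0.00 E2.5610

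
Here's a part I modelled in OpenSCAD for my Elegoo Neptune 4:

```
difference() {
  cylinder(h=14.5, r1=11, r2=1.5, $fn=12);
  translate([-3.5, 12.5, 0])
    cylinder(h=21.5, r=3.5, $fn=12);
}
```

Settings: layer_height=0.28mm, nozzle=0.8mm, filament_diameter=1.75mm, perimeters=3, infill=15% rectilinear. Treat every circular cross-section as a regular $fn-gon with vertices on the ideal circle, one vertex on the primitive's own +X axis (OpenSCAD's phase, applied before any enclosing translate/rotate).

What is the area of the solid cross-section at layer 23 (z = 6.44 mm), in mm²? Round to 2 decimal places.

At z = 6.44 mm: the cone: at t=0.444 of its height the radius interpolates to r₁+(r₂−r₁)t = 6.781, giving a regular 12-gon of that circumradius (area = (12/2)·6.781²·sin(360°/12) = 137.93 mm²); the r=3.5 cylinder at (-3.5, 12.5) gives a regular 12-gon of circumradius 3.5 (constant along its height) (area = (12/2)·3.500²·sin(360°/12) = 36.75 mm²); Taking the first minus the rest: starting from the cone (137.93 mm²), the r=3.5 cylinder at (-3.5, 12.5) misses the remaining region (no effect) — area = 137.93 mm². Overall, the cross-section is a single solid region. Net area = 137.93 mm².

137.93 mm²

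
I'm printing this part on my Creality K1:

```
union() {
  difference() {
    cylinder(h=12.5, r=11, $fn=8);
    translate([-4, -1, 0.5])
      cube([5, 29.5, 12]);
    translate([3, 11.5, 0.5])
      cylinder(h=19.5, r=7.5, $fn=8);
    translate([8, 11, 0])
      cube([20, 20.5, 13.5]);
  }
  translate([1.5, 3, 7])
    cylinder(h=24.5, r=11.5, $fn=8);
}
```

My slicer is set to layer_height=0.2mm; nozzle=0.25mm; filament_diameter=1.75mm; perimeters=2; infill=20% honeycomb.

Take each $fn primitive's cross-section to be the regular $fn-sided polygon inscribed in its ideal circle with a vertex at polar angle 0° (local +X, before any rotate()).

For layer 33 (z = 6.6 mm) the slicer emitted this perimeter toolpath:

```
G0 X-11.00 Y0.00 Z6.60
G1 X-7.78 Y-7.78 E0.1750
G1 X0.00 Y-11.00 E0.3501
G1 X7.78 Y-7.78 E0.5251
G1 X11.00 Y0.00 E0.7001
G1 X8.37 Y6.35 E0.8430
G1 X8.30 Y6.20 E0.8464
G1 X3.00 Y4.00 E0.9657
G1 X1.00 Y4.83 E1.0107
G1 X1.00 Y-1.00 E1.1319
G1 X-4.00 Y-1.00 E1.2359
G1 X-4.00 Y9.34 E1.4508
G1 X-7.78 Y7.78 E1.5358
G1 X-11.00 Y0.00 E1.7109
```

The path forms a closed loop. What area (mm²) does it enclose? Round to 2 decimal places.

255.69 mm²

Apply the shoelace formula to the sequence of (X, Y) vertices; enclosed area = 255.69 mm².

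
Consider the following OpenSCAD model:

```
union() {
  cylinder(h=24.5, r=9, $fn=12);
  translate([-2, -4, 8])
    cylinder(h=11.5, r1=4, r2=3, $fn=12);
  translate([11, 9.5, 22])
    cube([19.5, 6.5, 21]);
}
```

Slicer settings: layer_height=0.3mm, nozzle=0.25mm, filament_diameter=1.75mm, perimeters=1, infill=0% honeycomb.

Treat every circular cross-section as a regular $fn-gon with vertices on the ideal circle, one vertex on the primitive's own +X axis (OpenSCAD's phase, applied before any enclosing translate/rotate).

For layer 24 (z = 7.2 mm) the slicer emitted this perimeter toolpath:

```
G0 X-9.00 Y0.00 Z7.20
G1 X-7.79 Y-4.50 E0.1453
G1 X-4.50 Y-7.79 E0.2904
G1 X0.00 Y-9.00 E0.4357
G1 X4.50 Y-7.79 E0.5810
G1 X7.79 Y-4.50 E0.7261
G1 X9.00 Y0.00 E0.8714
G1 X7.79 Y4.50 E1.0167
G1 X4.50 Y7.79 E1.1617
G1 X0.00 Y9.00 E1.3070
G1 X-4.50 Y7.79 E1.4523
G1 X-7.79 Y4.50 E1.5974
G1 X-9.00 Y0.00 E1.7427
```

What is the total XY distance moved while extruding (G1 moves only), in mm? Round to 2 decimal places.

Sum the Euclidean lengths of each G1 segment: total = 55.89 mm.

55.89 mm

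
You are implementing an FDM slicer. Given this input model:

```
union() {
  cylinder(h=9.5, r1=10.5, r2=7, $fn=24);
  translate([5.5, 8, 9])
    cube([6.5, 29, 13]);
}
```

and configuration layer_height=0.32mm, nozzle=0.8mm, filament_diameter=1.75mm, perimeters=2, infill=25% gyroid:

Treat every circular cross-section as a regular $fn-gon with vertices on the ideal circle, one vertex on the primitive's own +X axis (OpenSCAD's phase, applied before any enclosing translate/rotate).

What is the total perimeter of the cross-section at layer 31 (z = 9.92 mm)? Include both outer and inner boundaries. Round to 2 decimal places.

71.00 mm

At z = 9.92 mm: the cone is not intersected at this z (z outside [0, 9.5]); the cube at (5.5, 8) (footprint 6.5×29) is included at this height (perimeter 71.00 mm); Combining (union): only the 6.5×29 cube at (5.5, 8) is present, so the union is just that shape — boundary = 71.00 mm. Overall, the cross-section is a single solid region. Total boundary length (outer) = 71.00 mm.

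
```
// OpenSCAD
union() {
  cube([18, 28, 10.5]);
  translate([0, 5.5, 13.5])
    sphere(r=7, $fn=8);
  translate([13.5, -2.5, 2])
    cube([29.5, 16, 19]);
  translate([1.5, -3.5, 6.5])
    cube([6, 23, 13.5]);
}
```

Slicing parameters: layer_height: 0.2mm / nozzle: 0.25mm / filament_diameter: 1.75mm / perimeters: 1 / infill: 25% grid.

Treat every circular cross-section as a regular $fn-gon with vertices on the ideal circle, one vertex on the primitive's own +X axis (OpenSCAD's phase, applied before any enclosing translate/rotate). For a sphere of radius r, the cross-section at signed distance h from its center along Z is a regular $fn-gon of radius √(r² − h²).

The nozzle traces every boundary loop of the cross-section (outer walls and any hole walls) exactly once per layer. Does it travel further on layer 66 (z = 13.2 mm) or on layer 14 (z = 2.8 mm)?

Layer 66 (z = 13.2): the cube is absent (z outside [0, 10.5]); the r=7 sphere at (0, 5.5) contributes a regular 8-gon of circumradius √(7²−0.3²) = 6.994 (perimeter = 2·8·6.994·sin(180°/8) = 42.82 mm); the cube at (13.5, -2.5) (footprint 29.5×16) is included at this height (perimeter 91.00 mm); the cube at (1.5, -3.5) is present — its section is the full 6×23 rectangle (perimeter 58.00 mm); Taking the union: the regions partially overlap (shared area 49.12 mm²), so the edge portions inside another operand are dropped and the merged outline is re-measured after clipping — boundary = 160.91 mm. So its perimeter = 160.91 mm. Layer 14 (z = 2.8): the 18×28 cube contributes its full rectangle (perimeter 92.00 mm); the sphere at (0, 5.5) does not reach this height (|z−center|=10.700 > r=7); the 29.5×16 cube at (13.5, -2.5) contributes its full rectangle (perimeter 91.00 mm); the cube at (1.5, -3.5) does not reach this height (z outside [6.5, 20]); Merging all regions: the regions partially overlap (shared area 60.75 mm²), so the edge portions inside another operand are dropped and the merged outline is re-measured after clipping — boundary = 147.00 mm. So its perimeter = 147.00 mm. Layer 66 is larger (160.91 vs 147.00 mm).

layer 66 (z = 13.2 mm)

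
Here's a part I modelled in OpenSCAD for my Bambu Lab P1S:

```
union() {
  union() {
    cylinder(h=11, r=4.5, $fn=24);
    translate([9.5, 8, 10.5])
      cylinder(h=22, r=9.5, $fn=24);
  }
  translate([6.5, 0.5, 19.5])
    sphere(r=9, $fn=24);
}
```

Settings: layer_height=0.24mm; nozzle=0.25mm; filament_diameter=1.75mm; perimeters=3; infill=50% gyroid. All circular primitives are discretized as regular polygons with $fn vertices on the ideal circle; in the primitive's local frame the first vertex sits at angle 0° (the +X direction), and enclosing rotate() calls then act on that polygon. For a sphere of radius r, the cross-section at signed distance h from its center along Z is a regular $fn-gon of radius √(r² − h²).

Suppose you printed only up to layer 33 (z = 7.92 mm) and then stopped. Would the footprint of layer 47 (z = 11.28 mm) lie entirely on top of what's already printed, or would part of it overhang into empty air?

part overhangs

Compare the two slices. At z = 7.92: the r=4.5 cylinder contributes a regular 24-gon of circumradius 4.5 (area = (24/2)·4.500²·sin(360°/24) = 62.89 mm²); the cylinder at (9.5, 8) is absent (z outside [10.5, 32.5]); Taking the union: only the r=4.5 cylinder is present, so the union is just that shape — area = 62.89 mm²; the sphere at (6.5, 0.5) does not reach this height (|z−center|=11.580 > r=9); Taking the union: only the result so far is present, so the union is just that shape — area = 62.89 mm². At z = 11.28: the cylinder is not intersected at this z (z outside [0, 11]); the cylinder at (9.5, 8): section is a regular 24-gon, circumradius r=9.5 (area = (24/2)·9.500²·sin(360°/24) = 280.30 mm²); Merging all regions: only the r=9.5 cylinder at (9.5, 8) is present, so the union is just that shape — area = 280.30 mm²; the r=9 sphere at (6.5, 0.5) slices to a regular 24-gon of circumradius 3.665 (√(r²−h²) with h=8.22 from center) (area = (24/2)·3.665²·sin(360°/24) = 41.72 mm²); Merging all regions: the regions partially overlap — summed areas 322.02 mm² minus the doubly-counted overlap 29.06 mm² gives 292.96 mm² — area = 292.96 mm². Checking containment: at z = 11.28 the cross-section extends beyond the z = 7.92 cross-section by about 283.98 mm².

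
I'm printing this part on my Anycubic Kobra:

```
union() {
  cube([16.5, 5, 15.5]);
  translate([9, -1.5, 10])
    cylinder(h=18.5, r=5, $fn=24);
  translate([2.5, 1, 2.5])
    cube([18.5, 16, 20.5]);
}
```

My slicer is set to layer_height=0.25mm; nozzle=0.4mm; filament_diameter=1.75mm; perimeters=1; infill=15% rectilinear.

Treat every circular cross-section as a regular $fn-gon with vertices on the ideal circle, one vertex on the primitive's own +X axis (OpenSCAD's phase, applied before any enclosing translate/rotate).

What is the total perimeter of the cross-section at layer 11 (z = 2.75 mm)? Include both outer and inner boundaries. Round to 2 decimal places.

76.00 mm

At z = 2.75 mm: the 16.5×5 cube contributes its full rectangle (perimeter 43.00 mm); the cylinder at (9, -1.5) does not reach this height (z outside [10, 28.5]); the cube at (2.5, 1) (footprint 18.5×16) is included at this height (perimeter 69.00 mm); Taking the union: the regions partially overlap (shared area 56.00 mm²), so the edge portions inside another operand are dropped and the merged outline is re-measured after clipping — boundary = 76.00 mm. Overall, the cross-section is a single solid region. Total boundary length (outer) = 76.00 mm.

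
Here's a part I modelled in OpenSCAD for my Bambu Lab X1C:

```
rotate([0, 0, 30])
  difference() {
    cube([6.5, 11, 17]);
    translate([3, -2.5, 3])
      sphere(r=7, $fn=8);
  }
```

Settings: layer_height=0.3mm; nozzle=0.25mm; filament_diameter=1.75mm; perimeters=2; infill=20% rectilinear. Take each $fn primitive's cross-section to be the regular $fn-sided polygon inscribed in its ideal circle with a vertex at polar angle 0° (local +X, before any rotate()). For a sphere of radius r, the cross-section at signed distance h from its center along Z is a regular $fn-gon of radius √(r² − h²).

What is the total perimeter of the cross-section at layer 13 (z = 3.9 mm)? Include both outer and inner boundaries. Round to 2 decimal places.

At z = 3.9 mm: the cube is present — its section is the full 6.5×11 rectangle (perimeter 35.00 mm); the sphere at (3, -2.5): section is a regular 8-gon, circumradius = √(r²−h²) = √(7²−0.9²) = 6.942 (perimeter = 2·8·6.942·sin(180°/8) = 42.50 mm); After the difference (first − rest): starting from the 6.5×11 cube, the r=7 sphere at (3, -2.5) partially overlaps it — only the 24.47 mm² overlap (of its 136.30 mm²) is removed, clipping the outline — boundary = 29.34 mm; (whole slice rotated 30° about Z — lengths, areas and connectivity unchanged). Overall, the cross-section is a single solid region. Total boundary length (outer) = 29.34 mm.

29.34 mm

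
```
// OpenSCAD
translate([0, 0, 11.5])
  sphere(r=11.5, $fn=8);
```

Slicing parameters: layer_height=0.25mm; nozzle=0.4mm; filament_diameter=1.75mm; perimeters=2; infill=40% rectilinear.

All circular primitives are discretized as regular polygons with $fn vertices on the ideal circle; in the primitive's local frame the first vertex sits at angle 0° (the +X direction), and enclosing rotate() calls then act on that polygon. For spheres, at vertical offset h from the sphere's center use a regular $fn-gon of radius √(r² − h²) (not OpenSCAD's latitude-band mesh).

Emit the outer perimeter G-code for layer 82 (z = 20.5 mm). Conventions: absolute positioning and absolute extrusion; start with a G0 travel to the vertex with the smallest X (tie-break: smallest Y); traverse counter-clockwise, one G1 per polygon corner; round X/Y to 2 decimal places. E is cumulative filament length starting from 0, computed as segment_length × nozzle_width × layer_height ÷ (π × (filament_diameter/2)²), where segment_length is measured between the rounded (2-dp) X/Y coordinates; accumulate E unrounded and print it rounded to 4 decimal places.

G0 X-7.16 Y0.00 Z20.50
G1 X-5.06 Y-5.06 E0.2278
G1 X0.00 Y-7.16 E0.4555
G1 X5.06 Y-5.06 E0.6833
G1 X7.16 Y0.00 E0.9111
G1 X5.06 Y5.06 E1.1388
G1 X0.00 Y7.16 E1.3666
G1 X-5.06 Y5.06 E1.5944
G1 X-7.16 Y0.00 E1.8221

At z = 20.5 mm: the sphere: section is a regular 8-gon, circumradius = √(r²−h²) = √(11.5²−9²) = 7.159. The outline is a single polygon with 8 vertices. Extrusion per mm of travel: 0.4 × 0.25 / (π × 0.875²) = 0.041575. Accumulating E over each segment gives final E = 1.8221.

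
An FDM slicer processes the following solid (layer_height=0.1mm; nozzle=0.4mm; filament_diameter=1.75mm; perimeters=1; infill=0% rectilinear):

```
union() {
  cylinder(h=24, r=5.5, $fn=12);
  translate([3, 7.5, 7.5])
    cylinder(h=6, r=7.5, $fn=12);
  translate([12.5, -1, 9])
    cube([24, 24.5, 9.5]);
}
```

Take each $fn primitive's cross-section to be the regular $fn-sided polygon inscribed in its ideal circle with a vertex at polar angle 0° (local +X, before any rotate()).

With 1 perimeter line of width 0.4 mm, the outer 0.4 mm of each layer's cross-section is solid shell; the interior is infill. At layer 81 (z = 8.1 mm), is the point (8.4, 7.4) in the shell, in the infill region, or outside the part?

At z = 8.1 mm: the cylinder: section is a regular 12-gon, circumradius r=5.5; the r=7.5 cylinder at (3, 7.5) gives a regular 12-gon of circumradius 7.5 (constant along its height); the cube at (12.5, -1) is not intersected at this z (z outside [9, 18.5]); Taking the union: the regions partially overlap (shared area 30.89 mm²), so overlapping operands fuse into one piece — 1 connected region. Overall, the cross-section is a single solid region. The nearest boundary edge runs (10.50, 7.50)→(9.50, 3.75); distance from the point to it = 2.00 mm. The point is inside the cross-section and 2.00 mm from the nearest boundary — more than the 0.4 mm shell width (1 × 0.4), so it's in the infill interior.

infill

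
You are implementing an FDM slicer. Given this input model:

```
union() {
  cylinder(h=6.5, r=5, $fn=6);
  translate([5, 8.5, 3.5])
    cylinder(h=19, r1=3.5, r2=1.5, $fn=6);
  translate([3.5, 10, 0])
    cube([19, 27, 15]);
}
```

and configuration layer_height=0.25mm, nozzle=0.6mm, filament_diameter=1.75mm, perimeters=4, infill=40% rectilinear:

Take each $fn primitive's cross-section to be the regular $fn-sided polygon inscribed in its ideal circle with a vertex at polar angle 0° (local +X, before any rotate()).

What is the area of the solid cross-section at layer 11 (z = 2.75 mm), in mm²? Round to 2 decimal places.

At z = 2.75 mm: the r=5 cylinder contributes a regular 6-gon of circumradius 5 (area = (6/2)·5.000²·sin(360°/6) = 64.95 mm²); the cone at (5, 8.5) does not reach this height (z outside [3.5, 22.5]); the cube at (3.5, 10) (footprint 19×27) is included at this height (area 513.00 mm²); Combining (union): the 2 present regions are separate (no shared area or edge), so areas and boundary lengths simply add and each stays a separate island — area = 577.95 mm². Overall, the cross-section has 2 separate islands. Net area = 577.95 mm².

577.95 mm²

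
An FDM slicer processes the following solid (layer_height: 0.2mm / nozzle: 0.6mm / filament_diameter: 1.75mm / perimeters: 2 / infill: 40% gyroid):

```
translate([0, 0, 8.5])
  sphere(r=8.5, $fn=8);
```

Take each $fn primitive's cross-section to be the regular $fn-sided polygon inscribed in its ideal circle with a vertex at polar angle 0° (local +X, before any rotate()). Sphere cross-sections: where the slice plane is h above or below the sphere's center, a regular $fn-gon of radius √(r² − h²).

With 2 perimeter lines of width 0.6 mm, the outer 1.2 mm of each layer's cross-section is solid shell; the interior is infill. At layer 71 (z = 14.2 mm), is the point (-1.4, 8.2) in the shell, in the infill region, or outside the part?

outside

At z = 14.2 mm: the r=8.5 sphere slices to a regular 8-gon of circumradius 6.306 (√(r²−h²) with h=5.7 from center). Overall, the cross-section is a single solid region. The nearest boundary edge runs (0.00, 6.31)→(-4.46, 4.46); distance from the point to it = 2.29 mm. The point is not inside any of the regions above, so it lies outside the cross-section (2.29 mm from the nearest boundary).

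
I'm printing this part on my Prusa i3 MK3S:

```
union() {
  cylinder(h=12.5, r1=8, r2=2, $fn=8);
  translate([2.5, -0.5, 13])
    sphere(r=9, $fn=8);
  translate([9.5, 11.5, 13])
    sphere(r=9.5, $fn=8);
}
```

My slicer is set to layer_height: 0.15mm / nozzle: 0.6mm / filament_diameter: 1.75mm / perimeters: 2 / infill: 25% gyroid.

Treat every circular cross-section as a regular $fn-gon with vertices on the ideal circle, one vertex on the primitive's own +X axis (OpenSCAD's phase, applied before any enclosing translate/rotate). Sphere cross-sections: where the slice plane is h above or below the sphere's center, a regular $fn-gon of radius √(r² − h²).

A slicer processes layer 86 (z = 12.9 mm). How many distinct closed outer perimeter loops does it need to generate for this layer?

At z = 12.9 mm: the cone is absent (z outside [0, 12.5]); the r=9 sphere at (2.5, -0.5) contributes a regular 8-gon of circumradius √(9²−0.1²) = 8.999; the r=9.5 sphere at (9.5, 11.5) slices to a regular 8-gon of circumradius 9.499 (√(r²−h²) with h=0.1 from center); Taking the union: the regions partially overlap (shared area 27.29 mm²), so overlapping operands fuse into one piece — 1 connected region. The result has 1 disconnected region.

1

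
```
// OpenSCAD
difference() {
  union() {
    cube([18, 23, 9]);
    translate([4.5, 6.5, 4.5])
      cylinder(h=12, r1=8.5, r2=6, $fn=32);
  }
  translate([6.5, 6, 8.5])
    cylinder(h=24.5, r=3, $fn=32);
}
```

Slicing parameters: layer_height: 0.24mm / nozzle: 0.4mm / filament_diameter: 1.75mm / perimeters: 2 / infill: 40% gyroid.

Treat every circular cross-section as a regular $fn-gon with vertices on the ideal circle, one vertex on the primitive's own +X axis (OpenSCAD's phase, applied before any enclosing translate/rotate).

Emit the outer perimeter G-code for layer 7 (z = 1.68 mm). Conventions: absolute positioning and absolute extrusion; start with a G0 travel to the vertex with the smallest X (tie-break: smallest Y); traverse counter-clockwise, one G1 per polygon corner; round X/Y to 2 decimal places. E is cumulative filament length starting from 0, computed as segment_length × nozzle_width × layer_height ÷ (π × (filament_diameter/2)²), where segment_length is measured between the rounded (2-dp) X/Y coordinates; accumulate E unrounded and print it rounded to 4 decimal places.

G0 X0.00 Y0.00 Z1.68
G1 X18.00 Y0.00 E0.7184
G1 X18.00 Y23.00 E1.6364
G1 X0.00 Y23.00 E2.3548
G1 X0.00 Y0.00 E3.2728

At z = 1.68 mm: the cube is present — its section is the full 18×23 rectangle; the cone at (4.5, 6.5) does not reach this height (z outside [4.5, 16.5]); Taking the union: only the 18×23 cube is present, so the union is just that shape — 1 connected region; the cylinder at (6.5, 6) is not intersected at this z (z outside [8.5, 33]); Taking the first minus the rest: none of the subtracted shapes is present at this height, so that combined region is unchanged — 1 connected region. The outline is a single polygon with 4 vertices. Extrusion per mm of travel: 0.4 × 0.24 / (π × 0.875²) = 0.039912. Accumulating E over each segment gives final E = 3.2728.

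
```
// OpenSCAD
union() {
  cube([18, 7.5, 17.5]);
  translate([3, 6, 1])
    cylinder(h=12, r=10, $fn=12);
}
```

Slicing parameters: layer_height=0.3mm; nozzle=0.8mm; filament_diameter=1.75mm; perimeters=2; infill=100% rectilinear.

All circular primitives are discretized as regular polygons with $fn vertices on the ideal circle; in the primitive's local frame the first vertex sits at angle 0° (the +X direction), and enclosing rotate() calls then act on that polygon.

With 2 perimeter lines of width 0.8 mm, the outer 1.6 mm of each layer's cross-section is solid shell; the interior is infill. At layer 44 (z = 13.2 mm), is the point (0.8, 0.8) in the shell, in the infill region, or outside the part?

At z = 13.2 mm: the cube is present — its section is the full 18×7.5 rectangle; the cylinder at (3, 6) does not reach this height (z outside [1, 13]); Taking the union: only the 18×7.5 cube is present, so the union is just that shape — 1 connected region. Overall, the cross-section is a single solid region. The nearest boundary edge runs (0.00, 0.00)→(18.00, 0.00); distance from the point to it = 0.80 mm. The point is inside the cross-section, 0.80 mm from the nearest boundary — within the 1.6 mm shell band (2 × 0.8).

shell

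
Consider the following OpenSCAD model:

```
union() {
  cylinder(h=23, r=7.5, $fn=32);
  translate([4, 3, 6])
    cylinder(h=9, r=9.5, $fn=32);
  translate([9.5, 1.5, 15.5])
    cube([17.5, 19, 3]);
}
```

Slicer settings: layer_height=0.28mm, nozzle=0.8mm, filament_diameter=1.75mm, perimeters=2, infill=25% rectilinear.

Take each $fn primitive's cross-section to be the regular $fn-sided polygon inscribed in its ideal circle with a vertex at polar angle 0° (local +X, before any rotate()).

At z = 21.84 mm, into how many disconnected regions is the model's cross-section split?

At z = 21.84 mm: the r=7.5 cylinder contributes a regular 32-gon of circumradius 7.5; the cylinder at (4, 3) is absent (z outside [6, 15]); the cube at (9.5, 1.5) is not intersected at this z (z outside [15.5, 18.5]); Merging all regions: only the r=7.5 cylinder is present, so the union is just that shape — 1 connected region. The result has 1 disconnected region.

1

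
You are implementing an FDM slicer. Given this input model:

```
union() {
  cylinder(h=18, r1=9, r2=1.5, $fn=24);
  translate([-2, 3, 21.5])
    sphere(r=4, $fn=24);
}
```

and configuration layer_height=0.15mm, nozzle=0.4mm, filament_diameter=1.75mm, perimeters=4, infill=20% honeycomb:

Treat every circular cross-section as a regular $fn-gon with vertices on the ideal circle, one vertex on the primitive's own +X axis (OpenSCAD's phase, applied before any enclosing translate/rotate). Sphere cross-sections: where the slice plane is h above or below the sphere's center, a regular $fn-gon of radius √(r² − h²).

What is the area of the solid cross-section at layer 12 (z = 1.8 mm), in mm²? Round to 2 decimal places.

At z = 1.8 mm: the cone contributes a regular 24-gon of circumradius 8.250 (interpolated between r1=9 and r2=1.5 at t=0.100) (area = (24/2)·8.250²·sin(360°/24) = 211.39 mm²); the sphere at (-2, 3) does not reach this height (|z−center|=19.700 > r=4); Taking the union: only the cone is present, so the union is just that shape — area = 211.39 mm². Overall, the cross-section is a single solid region. Net area = 211.39 mm².

211.39 mm²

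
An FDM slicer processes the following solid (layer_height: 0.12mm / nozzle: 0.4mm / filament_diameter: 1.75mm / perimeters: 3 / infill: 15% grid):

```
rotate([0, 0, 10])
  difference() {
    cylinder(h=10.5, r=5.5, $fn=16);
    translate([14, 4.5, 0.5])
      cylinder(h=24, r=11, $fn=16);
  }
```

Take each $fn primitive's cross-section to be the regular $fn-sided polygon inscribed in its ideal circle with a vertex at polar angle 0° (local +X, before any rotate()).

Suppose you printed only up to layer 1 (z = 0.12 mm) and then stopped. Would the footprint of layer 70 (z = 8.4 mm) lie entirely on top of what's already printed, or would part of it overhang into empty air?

entirely on top

Compare the two slices. At z = 0.12: the r=5.5 cylinder gives a regular 16-gon of circumradius 5.5 (constant along its height) (area = (16/2)·5.500²·sin(360°/16) = 92.61 mm²); the cylinder at (14, 4.5) does not reach this height (z outside [0.5, 24.5]); Taking the first minus the rest: none of the subtracted shapes is present at this height, so the r=5.5 cylinder is unchanged — area = 92.61 mm²; (rotated 10° about Z; rotation is an isometry so areas/perimeters/island counts are preserved). At z = 8.4: the r=5.5 cylinder contributes a regular 16-gon of circumradius 5.5 (area = (16/2)·5.500²·sin(360°/16) = 92.61 mm²); the r=11 cylinder at (14, 4.5) gives a regular 16-gon of circumradius 11 (constant along its height) (area = (16/2)·11.000²·sin(360°/16) = 370.44 mm²); After the difference (first − rest): starting from the r=5.5 cylinder (92.61 mm²), the r=11 cylinder at (14, 4.5) partially overlaps it — only the 6.95 mm² overlap (of its 370.44 mm²) is removed, clipping the outline — area = 85.66 mm²; (whole slice rotated 10° about Z — lengths, areas and connectivity unchanged). Checking containment: the cross-section at z = 8.4 is a subset of the cross-section at z = 0.12.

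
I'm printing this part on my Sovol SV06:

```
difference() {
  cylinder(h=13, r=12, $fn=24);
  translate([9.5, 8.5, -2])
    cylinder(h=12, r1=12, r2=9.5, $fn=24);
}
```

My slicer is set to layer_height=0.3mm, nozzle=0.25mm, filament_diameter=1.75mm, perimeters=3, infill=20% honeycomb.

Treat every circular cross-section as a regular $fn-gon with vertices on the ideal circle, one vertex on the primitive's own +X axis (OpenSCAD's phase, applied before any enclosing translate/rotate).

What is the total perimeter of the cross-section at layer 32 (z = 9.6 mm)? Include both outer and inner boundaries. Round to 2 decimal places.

77.20 mm

At z = 9.6 mm: the r=12 cylinder contributes a regular 24-gon of circumradius 12 (perimeter = 2·24·12.000·sin(180°/24) = 75.18 mm); the cone at (9.5, 8.5) (r1=12→r2=9.5) has section circumradius 9.583 here — a regular 24-gon (perimeter = 2·24·9.583·sin(180°/24) = 60.04 mm); Taking the first minus the rest: starting from the r=12 cylinder, the cone at (9.5, 8.5) partially overlaps it — only the 103.99 mm² overlap (of its 285.24 mm²) is removed, clipping the outline — boundary = 77.20 mm. Overall, the cross-section is a single solid region. Total boundary length (outer) = 77.20 mm.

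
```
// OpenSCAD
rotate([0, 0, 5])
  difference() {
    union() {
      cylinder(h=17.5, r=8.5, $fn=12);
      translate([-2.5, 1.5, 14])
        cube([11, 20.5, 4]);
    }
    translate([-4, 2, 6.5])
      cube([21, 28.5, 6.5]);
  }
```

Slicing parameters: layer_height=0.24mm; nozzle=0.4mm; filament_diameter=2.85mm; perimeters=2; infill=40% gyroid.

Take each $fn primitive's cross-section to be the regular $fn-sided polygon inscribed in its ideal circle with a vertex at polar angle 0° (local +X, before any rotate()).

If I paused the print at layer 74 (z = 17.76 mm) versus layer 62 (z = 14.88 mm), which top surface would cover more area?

Layer 74 (z = 17.76): the cylinder is absent (z outside [0, 17.5]); the cube at (-2.5, 1.5) is present — its section is the full 11×20.5 rectangle (area 225.50 mm²); Merging all regions: only the 11×20.5 cube at (-2.5, 1.5) is present, so the union is just that shape — area = 225.50 mm²; the cube at (-4, 2) does not reach this height (z outside [6.5, 13]); After the difference (first − rest): none of the subtracted shapes is present at this height, so that combined region is unchanged — area = 225.50 mm²; (rotated 5° about Z; rotation is an isometry so areas/perimeters/island counts are preserved). So its area = 225.50 mm². Layer 62 (z = 14.88): the r=8.5 cylinder contributes a regular 12-gon of circumradius 8.5 (area = (12/2)·8.500²·sin(360°/12) = 216.75 mm²); the cube at (-2.5, 1.5) (footprint 11×20.5) is included at this height (area 225.50 mm²); Taking the union: the regions partially overlap — summed areas 442.25 mm² minus the doubly-counted overlap 58.40 mm² gives 383.85 mm² — area = 383.85 mm²; the cube at (-4, 2) is absent (z outside [6.5, 13]); After the difference (first − rest): none of the subtracted shapes is present at this height, so that combined region is unchanged — area = 383.85 mm²; (rotated 5° about Z; rotation is an isometry so areas/perimeters/island counts are preserved). So its area = 383.85 mm². Layer 62 is larger (383.85 vs 225.50 mm²).

layer 62 (z = 14.88 mm)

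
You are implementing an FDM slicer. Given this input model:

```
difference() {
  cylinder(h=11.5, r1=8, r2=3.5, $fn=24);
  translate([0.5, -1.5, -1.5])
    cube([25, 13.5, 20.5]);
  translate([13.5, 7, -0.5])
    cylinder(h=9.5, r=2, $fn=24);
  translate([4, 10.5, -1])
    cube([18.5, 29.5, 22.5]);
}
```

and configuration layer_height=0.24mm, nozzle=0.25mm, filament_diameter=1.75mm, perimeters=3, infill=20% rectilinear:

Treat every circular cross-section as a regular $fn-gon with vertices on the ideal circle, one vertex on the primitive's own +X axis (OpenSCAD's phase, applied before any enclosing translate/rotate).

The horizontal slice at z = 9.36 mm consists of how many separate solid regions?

1

At z = 9.36 mm: the cone: at t=0.814 of its height the radius interpolates to r₁+(r₂−r₁)t = 4.337, giving a regular 24-gon of that circumradius; the 25×13.5 cube at (0.5, -1.5) contributes its full rectangle; the cylinder at (13.5, 7) is absent (z outside [-0.5, 9]); the cube at (4, 10.5) (footprint 18.5×29.5) is included at this height; Subtracting the remaining from the first: starting from the cone, the 25×13.5 cube at (0.5, -1.5) partially overlaps it — only the 18.04 mm² overlap (of its 337.50 mm²) is removed, clipping the outline; the 18.5×29.5 cube at (4, 10.5) misses the remaining region (no effect) — 1 connected region. The result has 1 disconnected region.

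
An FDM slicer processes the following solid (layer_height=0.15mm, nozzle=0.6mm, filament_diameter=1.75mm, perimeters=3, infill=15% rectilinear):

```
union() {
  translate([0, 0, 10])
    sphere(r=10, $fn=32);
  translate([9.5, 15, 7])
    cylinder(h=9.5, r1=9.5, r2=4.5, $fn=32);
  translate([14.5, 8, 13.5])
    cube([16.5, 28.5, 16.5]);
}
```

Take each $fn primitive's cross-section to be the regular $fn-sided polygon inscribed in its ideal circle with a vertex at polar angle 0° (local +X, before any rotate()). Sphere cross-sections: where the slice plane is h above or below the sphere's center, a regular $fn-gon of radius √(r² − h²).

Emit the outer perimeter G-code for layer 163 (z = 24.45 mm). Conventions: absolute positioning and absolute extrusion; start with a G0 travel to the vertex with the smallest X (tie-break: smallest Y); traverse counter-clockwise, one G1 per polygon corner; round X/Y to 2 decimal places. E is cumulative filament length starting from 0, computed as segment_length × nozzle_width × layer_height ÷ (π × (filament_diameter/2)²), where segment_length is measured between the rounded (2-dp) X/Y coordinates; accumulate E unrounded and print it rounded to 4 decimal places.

G0 X14.50 Y8.00 Z24.45
G1 X31.00 Y8.00 E0.6174
G1 X31.00 Y36.50 E1.6838
G1 X14.50 Y36.50 E2.3012
G1 X14.50 Y8.00 E3.3676

At z = 24.45 mm: the sphere is absent (|z−center|=14.450 > r=10); the cone at (9.5, 15) is absent (z outside [7, 16.5]); the cube at (14.5, 8) (footprint 16.5×28.5) is included at this height; Merging all regions: only the 16.5×28.5 cube at (14.5, 8) is present, so the union is just that shape — 1 connected region. The outline is a single polygon with 4 vertices. Extrusion per mm of travel: 0.6 × 0.15 / (π × 0.875²) = 0.037418. Accumulating E over each segment gives final E = 3.3676.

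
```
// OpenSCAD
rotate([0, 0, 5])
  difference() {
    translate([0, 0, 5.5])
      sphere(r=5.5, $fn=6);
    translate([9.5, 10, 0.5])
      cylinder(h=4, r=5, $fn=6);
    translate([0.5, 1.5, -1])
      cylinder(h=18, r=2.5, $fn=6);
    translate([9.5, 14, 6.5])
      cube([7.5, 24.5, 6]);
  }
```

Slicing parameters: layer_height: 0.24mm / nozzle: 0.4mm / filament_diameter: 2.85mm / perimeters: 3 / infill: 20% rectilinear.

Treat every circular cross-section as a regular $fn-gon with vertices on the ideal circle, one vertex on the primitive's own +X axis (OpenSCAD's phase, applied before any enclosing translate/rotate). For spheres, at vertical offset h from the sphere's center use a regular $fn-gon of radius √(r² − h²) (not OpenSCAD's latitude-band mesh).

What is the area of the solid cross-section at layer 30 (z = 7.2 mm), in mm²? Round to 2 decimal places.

At z = 7.2 mm: the r=5.5 sphere contributes a regular 6-gon of circumradius √(5.5²−1.7²) = 5.231 (area = (6/2)·5.231²·sin(360°/6) = 71.08 mm²); the cylinder at (9.5, 10) does not reach this height (z outside [0.5, 4.5]); the r=2.5 cylinder at (0.5, 1.5) contributes a regular 6-gon of circumradius 2.5 (area = (6/2)·2.500²·sin(360°/6) = 16.24 mm²); the cube at (9.5, 14) is present — its section is the full 7.5×24.5 rectangle (area 183.75 mm²); After the difference (first − rest): starting from the r=5.5 sphere (71.08 mm²), the r=2.5 cylinder at (0.5, 1.5) lies wholly inside it (removes its full 16.24 mm² and its 15.00 mm outline becomes a hole wall); the 7.5×24.5 cube at (9.5, 14) misses the remaining region (no effect) — area = 54.85 mm²; (rotated 5° about Z; rotation is an isometry so areas/perimeters/island counts are preserved). Overall, the cross-section is one region with 1 hole. Net area = 54.85 mm².

54.85 mm²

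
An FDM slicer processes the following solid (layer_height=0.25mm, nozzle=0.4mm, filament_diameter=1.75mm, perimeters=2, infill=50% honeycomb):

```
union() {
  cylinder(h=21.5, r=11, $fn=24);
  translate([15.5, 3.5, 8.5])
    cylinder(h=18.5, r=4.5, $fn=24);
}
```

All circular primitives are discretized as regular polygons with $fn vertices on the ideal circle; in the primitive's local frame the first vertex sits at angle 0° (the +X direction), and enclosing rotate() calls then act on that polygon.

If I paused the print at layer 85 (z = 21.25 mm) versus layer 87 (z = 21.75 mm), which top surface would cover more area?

layer 85 (z = 21.25 mm)

Layer 85 (z = 21.25): the r=11 cylinder gives a regular 24-gon of circumradius 11 (constant along its height) (area = (24/2)·11.000²·sin(360°/24) = 375.81 mm²); the r=4.5 cylinder at (15.5, 3.5) gives a regular 24-gon of circumradius 4.5 (constant along its height) (area = (24/2)·4.500²·sin(360°/24) = 62.89 mm²); Combining (union): the 2 present regions are separate (no shared area or edge), so areas and boundary lengths simply add and each stays a separate island — area = 438.70 mm². So its area = 438.70 mm². Layer 87 (z = 21.75): the cylinder is not intersected at this z (z outside [0, 21.5]); the r=4.5 cylinder at (15.5, 3.5) gives a regular 24-gon of circumradius 4.5 (constant along its height) (area = (24/2)·4.500²·sin(360°/24) = 62.89 mm²); Taking the union: only the r=4.5 cylinder at (15.5, 3.5) is present, so the union is just that shape — area = 62.89 mm². So its area = 62.89 mm². Layer 85 is larger (438.70 vs 62.89 mm²).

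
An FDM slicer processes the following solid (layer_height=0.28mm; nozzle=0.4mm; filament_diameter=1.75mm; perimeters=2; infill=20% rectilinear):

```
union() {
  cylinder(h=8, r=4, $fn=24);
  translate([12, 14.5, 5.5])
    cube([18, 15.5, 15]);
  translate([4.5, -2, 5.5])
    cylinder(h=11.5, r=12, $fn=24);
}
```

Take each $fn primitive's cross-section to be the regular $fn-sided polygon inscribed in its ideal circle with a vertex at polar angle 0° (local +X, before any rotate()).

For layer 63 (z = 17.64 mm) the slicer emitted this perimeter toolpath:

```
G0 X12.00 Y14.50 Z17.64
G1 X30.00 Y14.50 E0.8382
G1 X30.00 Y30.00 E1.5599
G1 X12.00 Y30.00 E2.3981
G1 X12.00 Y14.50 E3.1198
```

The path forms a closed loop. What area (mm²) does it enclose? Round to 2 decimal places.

Apply the shoelace formula to the sequence of (X, Y) vertices; enclosed area = 279.00 mm².

279.00 mm²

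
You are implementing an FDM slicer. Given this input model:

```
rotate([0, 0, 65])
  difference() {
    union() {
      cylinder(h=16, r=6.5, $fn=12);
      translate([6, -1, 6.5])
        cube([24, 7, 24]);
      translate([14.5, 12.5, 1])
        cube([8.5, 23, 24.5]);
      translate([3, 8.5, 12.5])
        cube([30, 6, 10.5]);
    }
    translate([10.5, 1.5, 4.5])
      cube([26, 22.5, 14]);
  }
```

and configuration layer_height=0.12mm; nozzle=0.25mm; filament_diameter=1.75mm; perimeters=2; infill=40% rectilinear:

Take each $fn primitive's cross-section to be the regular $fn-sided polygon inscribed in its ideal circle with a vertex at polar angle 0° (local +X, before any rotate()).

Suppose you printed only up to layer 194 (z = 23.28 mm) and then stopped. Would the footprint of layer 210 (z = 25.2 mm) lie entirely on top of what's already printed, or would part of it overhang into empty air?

entirely on top

Compare the two slices. At z = 23.28: the cylinder is absent (z outside [0, 16]); the cube at (6, -1) (footprint 24×7) is included at this height (area 168.00 mm²); the 8.5×23 cube at (14.5, 12.5) contributes its full rectangle (area 195.50 mm²); the cube at (3, 8.5) is not intersected at this z (z outside [12.5, 23]); Combining (union): the 2 present regions are separate (no shared area or edge), so areas and boundary lengths simply add and each stays a separate island — area = 363.50 mm²; the cube at (10.5, 1.5) is absent (z outside [4.5, 18.5]); Taking the first minus the rest: none of the subtracted shapes is present at this height, so that combined region is unchanged — area = 363.50 mm²; (rotated 65° about Z; rotation is an isometry so areas/perimeters/island counts are preserved). At z = 25.2: the cylinder is not intersected at this z (z outside [0, 16]); the cube at (6, -1) is present — its section is the full 24×7 rectangle (area 168.00 mm²); the cube at (14.5, 12.5) (footprint 8.5×23) is included at this height (area 195.50 mm²); the cube at (3, 8.5) is absent (z outside [12.5, 23]); Taking the union: the 2 present regions are separate (no shared area or edge), so areas and boundary lengths simply add and each stays a separate island — area = 363.50 mm²; the cube at (10.5, 1.5) does not reach this height (z outside [4.5, 18.5]); After the difference (first − rest): none of the subtracted shapes is present at this height, so that combined region is unchanged — area = 363.50 mm²; (rotated 65° about Z; rotation is an isometry so areas/perimeters/island counts are preserved). Checking containment: the cross-section at z = 25.2 is a subset of the cross-section at z = 23.28.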